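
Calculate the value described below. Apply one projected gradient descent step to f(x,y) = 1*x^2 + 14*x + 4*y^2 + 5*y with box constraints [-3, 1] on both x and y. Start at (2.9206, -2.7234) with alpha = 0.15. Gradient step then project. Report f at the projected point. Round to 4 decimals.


Step 1: Compute gradient at (2.9206, -2.7234).
grad_x = 2*1*2.9206 + 14 = 19.8412
grad_y = 2*4*-2.7234 + 5 = -16.7872
Step 2: Gradient step.
x_raw = 2.9206 - 0.15*19.8412 = -0.0556
y_raw = -2.7234 - 0.15*-16.7872 = -0.2053
Step 3: Project onto [-3, 1].
x_proj = clip(-0.0556) = -0.0556
y_proj = clip(-0.2053) = -0.2053
Step 4: Evaluate f.
f(-0.0556, -0.2053) = -1.633


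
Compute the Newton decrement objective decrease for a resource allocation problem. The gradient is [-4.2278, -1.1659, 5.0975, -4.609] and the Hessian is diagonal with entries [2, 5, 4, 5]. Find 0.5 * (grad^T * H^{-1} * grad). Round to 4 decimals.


Step 1: H is diagonal, so H^(-1) * g = [-2.1139, -0.2332, 1.2744, -0.9218].
Step 2: g^T H^(-1) g = sum_i g_i^2 / H_ii
  = (-4.2278)^2/2 + (-1.1659)^2/5 + (5.0975)^2/4 + (-4.609)^2/5
  = 8.9371 + 0.2719 + 6.4961 + 4.2486 = 19.9537
Step 3: Objective decrease = 0.5 * g^T H^(-1) g = 9.9769


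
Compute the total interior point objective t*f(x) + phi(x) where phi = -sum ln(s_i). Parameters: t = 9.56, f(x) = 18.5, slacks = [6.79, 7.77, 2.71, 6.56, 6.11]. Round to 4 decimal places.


Step 1: Compute log-barrier.
ln values: [1.9155, 2.0503, 0.9969, 1.881, 1.8099]
phi = -(1.9155 + 2.0503 + 0.9969 + 1.881 + 1.8099) = -8.6536
Step 2: Compute augmented objective.
t*f(x) = 9.56*18.5 = 176.86
Total = 176.86 - 8.6536 = 168.2064


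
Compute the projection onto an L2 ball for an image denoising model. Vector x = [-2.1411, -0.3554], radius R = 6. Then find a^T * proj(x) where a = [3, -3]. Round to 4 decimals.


Step 1: Compute ||x|| (intermediates to 6 decimals).
||x|| = sqrt((-2.1411)^2 + (-0.3554)^2) = 2.170396
Step 2: Project.
Since ||x|| <= R, proj = x (no scaling needed).
proj(x) = [-2.1411, -0.3554]
Step 3: Dot product.
a^T * proj(x) = 3*(-2.1411) - 3*(-0.3554) = -5.3571


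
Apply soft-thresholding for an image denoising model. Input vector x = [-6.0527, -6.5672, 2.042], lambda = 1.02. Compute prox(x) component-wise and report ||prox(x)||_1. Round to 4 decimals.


Soft-thresholding with lambda = 1.02:
prox(-6.0527) = sign(-6.0527)*max(|-6.0527| - 1.02, 0) = -5.0327
prox(-6.5672) = sign(-6.5672)*max(|-6.5672| - 1.02, 0) = -5.5472
prox(2.042) = sign(2.042)*max(|2.042| - 1.02, 0) = 1.022
prox(x) = [-5.0327, -5.5472, 1.022]
||prox(x)||_1 = 5.0327 + 5.5472 + 1.022 = 11.6019


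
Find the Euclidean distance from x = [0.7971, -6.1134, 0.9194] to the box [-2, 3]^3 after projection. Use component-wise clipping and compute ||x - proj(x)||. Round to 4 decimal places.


Project each component onto [-2, 3].
clip(0.7971) = 0.7971, clip(-6.1134) = -2.0, clip(0.9194) = 0.9194
Projection = [0.7971, -2.0, 0.9194]
Squared diffs: [0.0, 16.9201, 0.0]
Distance = sqrt(16.9201) = 4.1134


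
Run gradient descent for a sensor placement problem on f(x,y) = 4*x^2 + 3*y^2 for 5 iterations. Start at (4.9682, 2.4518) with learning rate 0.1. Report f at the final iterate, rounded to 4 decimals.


Gradient descent on f(x,y) = 4*x^2 + 3*y^2.
Starting point: (4.9682, 2.4518), alpha = 0.1
Step 1: grad_x = 2*4*4.9682 = 39.7456, grad_y = 2*3*2.4518 = 14.7108
  x_1 = 4.9682 - 0.1*39.7456 = 0.9936
  y_1 = 2.4518 - 0.1*14.7108 = 0.9807
Step 2: grad_x = 2*4*0.9936 = 7.9491, grad_y = 2*3*0.9807 = 5.8843
  x_2 = 0.9936 - 0.1*7.9491 = 0.1987
  y_2 = 0.9807 - 0.1*5.8843 = 0.3923
Step 3: grad_x = 2*4*0.1987 = 1.5898, grad_y = 2*3*0.3923 = 2.3537
  x_3 = 0.1987 - 0.1*1.5898 = 0.0397
  y_3 = 0.3923 - 0.1*2.3537 = 0.1569
Step 4: grad_x = 2*4*0.0397 = 0.318, grad_y = 2*3*0.1569 = 0.9415
  x_4 = 0.0397 - 0.1*0.318 = 0.0079
  y_4 = 0.1569 - 0.1*0.9415 = 0.0628
Step 5: grad_x = 2*4*0.0079 = 0.0636, grad_y = 2*3*0.0628 = 0.3766
  x_5 = 0.0079 - 0.1*0.0636 = 0.0016
  y_5 = 0.0628 - 0.1*0.3766 = 0.0251
f(0.0016, 0.0251) = 4*0.0016^2 + 3*0.0251^2 = 0.0019


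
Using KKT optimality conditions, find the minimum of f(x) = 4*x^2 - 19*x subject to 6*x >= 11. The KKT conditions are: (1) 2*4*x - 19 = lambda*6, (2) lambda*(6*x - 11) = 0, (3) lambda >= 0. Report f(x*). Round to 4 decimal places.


Step 1: Try lambda = 0 (constraint inactive).
Stationarity: 2*4*x - 19 = 0
x* = 19/(2*4) = 2.375
Check constraint: 6*2.375 = 14.25 >= 11 -- satisfied.
Step 2: Compute optimal value.
f(x*) = 4*2.375^2 - 19*2.375 = -22.5625


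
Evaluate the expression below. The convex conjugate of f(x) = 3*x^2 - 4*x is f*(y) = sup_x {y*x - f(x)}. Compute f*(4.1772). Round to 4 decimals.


f*(y) = sup_x {y*x - a*x^2 - b*x} = sup_x {(y-b)*x - a*x^2}
FOC: (y - b) - 2a*x = 0 => x* = (y - b)/(2a)
x* = (4.1772 + 4)/(2*3) = 1.3629
f*(4.1772) = (y-b)^2/(4a) = (4.1772 + 4)^2/(4*3)
= 66.8666/12 = 5.5722


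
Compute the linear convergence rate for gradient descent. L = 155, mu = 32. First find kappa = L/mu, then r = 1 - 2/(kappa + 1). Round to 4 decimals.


Step 1: Compute the condition number.
kappa = L/mu = 155/32 = 4.8438
Step 2: Compute the convergence rate.
r = 1 - 2/(kappa + 1) = 1 - 2*mu/(L + mu) = (L - mu)/(L + mu) = 123/187 = 0.6578


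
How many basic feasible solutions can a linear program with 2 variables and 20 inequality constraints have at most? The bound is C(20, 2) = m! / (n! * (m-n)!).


Each vertex corresponds to some choice of n active constraints out of m, so the number of vertices is at most C(m, n) = m! / (n!(m-n)!).
m = 20, n = 2
Numerator: 20 * 19
Denominator: 2! = 2
C(20, 2) = 190


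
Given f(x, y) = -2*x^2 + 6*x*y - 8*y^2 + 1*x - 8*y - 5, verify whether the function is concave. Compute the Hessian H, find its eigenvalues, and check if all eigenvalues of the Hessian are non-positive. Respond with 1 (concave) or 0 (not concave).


The Hessian of f(x,y) = -2*x^2 + 6*x*y - 8*y^2 + 1*x - 8*y - 5 is:
H = [[-4, 6], [6, -16]]
Trace = -4 - 16 = -20
Determinant = -4*-16 - (6)^2 = 28
Discriminant = (-20)^2 - 4*28 = 288.0
Eigenvalues: lambda_1 = -18.4853, lambda_2 = -1.5147
The function is concave.

1


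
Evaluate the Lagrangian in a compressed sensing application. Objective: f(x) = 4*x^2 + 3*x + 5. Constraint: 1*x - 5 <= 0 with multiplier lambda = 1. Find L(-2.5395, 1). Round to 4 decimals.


Step 1: Evaluate f(x).
f(-2.5395) = 4*(-2.5395)^2 + 3*(-2.5395) + 5 = 23.1777
Step 2: Evaluate g(x).
g(-2.5395) = 1*-2.5395 - 5 = -7.5395
Step 3: Compute Lagrangian.
L = 23.1777 + 1*-7.5395 = 15.6382


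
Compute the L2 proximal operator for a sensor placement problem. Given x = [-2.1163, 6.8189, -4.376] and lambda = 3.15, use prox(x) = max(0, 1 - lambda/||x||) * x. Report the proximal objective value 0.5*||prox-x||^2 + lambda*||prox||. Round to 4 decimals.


Step 1: Compute ||x||.
||x|| = 8.3741
Step 2: Compute scaling factor.
scale = max(0, 1 - 3.15/8.3741) = 0.6238
Step 3: prox(x) = [-1.3202, 4.2539, -2.7299]
||prox(x)|| = 5.2241
Step 4: Proximal objective.
0.5*||prox-x||^2 = 4.9613
lambda*||prox|| = 16.4559
Total = 21.4172


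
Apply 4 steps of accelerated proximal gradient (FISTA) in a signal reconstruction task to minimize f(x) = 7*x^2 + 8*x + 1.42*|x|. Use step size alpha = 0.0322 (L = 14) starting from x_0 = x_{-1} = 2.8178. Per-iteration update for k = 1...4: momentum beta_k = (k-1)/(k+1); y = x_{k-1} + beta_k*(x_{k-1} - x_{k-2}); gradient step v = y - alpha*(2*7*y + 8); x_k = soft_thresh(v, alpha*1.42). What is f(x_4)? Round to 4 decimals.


FISTA on f(x) = 7*x^2 + 8*x + 1.42*|x|
L = 14, alpha = 0.0322
Iteration 1: beta = 0.0, y = 2.8178 + 0.0*(2.8178 - 2.8178) = 2.8178
  grad(y) = 47.4492, v = y - alpha*grad = 1.2899
  prox(v) = soft_thresh(1.2899, 0.0457) = 1.2442
Iteration 2: beta = 0.3333, y = 1.2442 + 0.3333*(1.2442 - 2.8178) = 0.7197
  grad(y) = 18.0756, v = y - alpha*grad = 0.1376
  prox(v) = soft_thresh(0.1376, 0.0457) = 0.0919
Iteration 3: beta = 0.5, y = 0.0919 + 0.5*(0.0919 - 1.2442) = -0.4842
  grad(y) = 1.221, v = y - alpha*grad = -0.5235
  prox(v) = soft_thresh(-0.5235, 0.0457) = -0.4778
Iteration 4: beta = 0.6, y = -0.4778 + 0.6*(-0.4778 - 0.0919) = -0.8196
  grad(y) = -3.4751, v = y - alpha*grad = -0.7078
  prox(v) = soft_thresh(-0.7078, 0.0457) = -0.662
f(x_4) = 7*(-0.662)^2 + 8*(-0.662) + 1.42*|-0.662| = -1.2882


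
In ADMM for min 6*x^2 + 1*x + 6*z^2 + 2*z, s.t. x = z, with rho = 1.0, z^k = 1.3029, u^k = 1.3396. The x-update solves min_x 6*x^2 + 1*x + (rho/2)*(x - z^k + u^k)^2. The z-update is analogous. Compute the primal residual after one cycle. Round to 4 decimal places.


ADMM iteration with rho = 1.0, z^k = 1.3029, u^k = 1.3396
Step 1: x-update.
Minimize 6*x^2 + 1*x + (1.0/2)*(x - 1.3029 + 1.3396)^2
FOC: (2*6 + 1.0)*x = -1 + 1.0*(1.3029 - 1.3396)
x^{k+1} = -0.0797
Step 2: z-update.
Minimize 6*z^2 + 2*z + (1.0/2)*(-0.0797 - z + 1.3396)^2
FOC: (2*6 + 1.0)*z = -2 + 1.0*(-0.0797 + 1.3396)
z^{k+1} = -0.0569
Step 3: u-update.
u^{k+1} = 1.3396 - 0.0797 + 0.0569 = 1.3168
Step 4: Primal residual = |-0.0797 + 0.0569| = 0.0228


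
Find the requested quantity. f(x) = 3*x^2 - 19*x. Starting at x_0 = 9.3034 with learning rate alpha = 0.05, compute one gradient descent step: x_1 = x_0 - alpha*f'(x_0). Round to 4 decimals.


We compute the gradient at x_0 and apply the update.
f'(x) = 6*x - 19
f'(9.3034) = 6*9.3034 - 19 = 36.8204
x_1 = 9.3034 - 0.05*36.8204 = 7.4624


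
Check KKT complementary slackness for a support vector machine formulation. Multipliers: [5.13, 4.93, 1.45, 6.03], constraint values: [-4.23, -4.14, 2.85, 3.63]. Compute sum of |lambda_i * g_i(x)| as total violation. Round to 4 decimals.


KKT complementary slackness check:
lambda_1 * g_1 = 5.13 * -4.23 = -21.6999
lambda_2 * g_2 = 4.93 * -4.14 = -20.4102
lambda_3 * g_3 = 1.45 * 2.85 = 4.1325
lambda_4 * g_4 = 6.03 * 3.63 = 21.8889
Total violation = 21.6999 + 20.4102 + 4.1325 + 21.8889 = 68.1315


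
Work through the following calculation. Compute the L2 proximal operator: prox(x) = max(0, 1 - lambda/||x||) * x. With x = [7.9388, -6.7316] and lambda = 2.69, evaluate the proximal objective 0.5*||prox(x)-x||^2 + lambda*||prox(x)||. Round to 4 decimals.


Step 1: Compute ||x||.
||x|| = 10.4086
Step 2: Compute scaling factor.
scale = max(0, 1 - 2.69/10.4086) = 0.7416
Step 3: prox(x) = [5.8871, -4.9919]
||prox(x)|| = 7.7186
Step 4: Proximal objective.
0.5*||prox-x||^2 = 3.6181
lambda*||prox|| = 20.763
Total = 24.3811


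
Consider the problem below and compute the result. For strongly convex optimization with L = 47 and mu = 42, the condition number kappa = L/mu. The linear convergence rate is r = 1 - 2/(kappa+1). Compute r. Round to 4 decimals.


Step 1: Compute the condition number.
kappa = L/mu = 47/42 = 1.119
Step 2: Compute the convergence rate.
r = 1 - 2/(kappa + 1) = 1 - 2*mu/(L + mu) = (L - mu)/(L + mu) = 5/89 = 0.0562


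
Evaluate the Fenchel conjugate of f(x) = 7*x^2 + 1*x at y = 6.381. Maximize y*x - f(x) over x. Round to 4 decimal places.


f*(y) = sup_x {y*x - a*x^2 - b*x} = sup_x {(y-b)*x - a*x^2}
FOC: (y - b) - 2a*x = 0 => x* = (y - b)/(2a)
x* = (6.381 - 1)/(2*7) = 0.3844
f*(6.381) = (y-b)^2/(4a) = (6.381 - 1)^2/(4*7)
= 28.9552/28 = 1.0341


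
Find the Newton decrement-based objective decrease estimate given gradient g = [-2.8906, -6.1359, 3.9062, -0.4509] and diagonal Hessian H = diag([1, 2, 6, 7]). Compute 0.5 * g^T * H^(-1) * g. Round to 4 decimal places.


Step 1: H is diagonal, so H^(-1) * g = [-2.8906, -3.068, 0.651, -0.0644].
Step 2: g^T H^(-1) g = sum_i g_i^2 / H_ii
  = (-2.8906)^2/1 + (-6.1359)^2/2 + (3.9062)^2/6 + (-0.4509)^2/7
  = 8.3556 + 18.8246 + 2.5431 + 0.029 = 29.7523
Step 3: Objective decrease = 0.5 * g^T H^(-1) g = 14.8762


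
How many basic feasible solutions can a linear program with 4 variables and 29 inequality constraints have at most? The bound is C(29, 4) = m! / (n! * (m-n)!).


Each vertex corresponds to some choice of n active constraints out of m, so the number of vertices is at most C(m, n) = m! / (n!(m-n)!).
m = 29, n = 4
Numerator: 29 * 28 * 27 * 26
Denominator: 4! = 24
C(29, 4) = 23751


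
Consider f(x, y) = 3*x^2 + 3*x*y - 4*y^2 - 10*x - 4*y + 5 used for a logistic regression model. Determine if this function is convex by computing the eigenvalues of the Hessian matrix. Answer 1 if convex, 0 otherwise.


The Hessian of f(x,y) = 3*x^2 + 3*x*y - 4*y^2 - 10*x - 4*y + 5 is:
H = [[6, 3], [3, -8]]
Trace = 6 - 8 = -2
Determinant = 6*-8 - (3)^2 = -57
Discriminant = (-2)^2 - 4*-57 = 232.0
Eigenvalues: lambda_1 = -8.6158, lambda_2 = 6.6158
The function is not convex.

0


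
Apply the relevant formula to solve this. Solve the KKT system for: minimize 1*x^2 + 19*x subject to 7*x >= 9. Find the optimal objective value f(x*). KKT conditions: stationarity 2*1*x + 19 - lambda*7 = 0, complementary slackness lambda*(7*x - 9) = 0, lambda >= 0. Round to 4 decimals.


Step 1: Try lambda = 0 (constraint inactive).
x_unc = -19/(2*1) = -9.5
Check: 7*-9.5 = -66.5 < 9 -- violated!
Step 2: Constraint must be active: 7*x = 9
x* = 9/7 = 1.2857 (rounded; the exact value 9/7 is used below)
lambda = (2*1*(9/7) + 19)/7 = 3.0816
Step 3: Compute optimal value.
f(x*) = 1*(9/7)^2 + 19*(9/7) = 26.0816


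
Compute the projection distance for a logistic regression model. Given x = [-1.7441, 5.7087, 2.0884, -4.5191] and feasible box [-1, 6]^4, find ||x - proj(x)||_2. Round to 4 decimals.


Project each component onto [-1, 6].
clip(-1.7441) = -1.0, clip(5.7087) = 5.7087, clip(2.0884) = 2.0884, clip(-4.5191) = -1.0
Projection = [-1.0, 5.7087, 2.0884, -1.0]
Squared diffs: [0.5537, 0.0, 0.0, 12.3841]
Distance = sqrt(12.9378) = 3.5969


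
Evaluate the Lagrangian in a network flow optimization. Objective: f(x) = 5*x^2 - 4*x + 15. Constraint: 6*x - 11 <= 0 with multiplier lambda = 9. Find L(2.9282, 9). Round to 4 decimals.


Step 1: Evaluate f(x).
f(2.9282) = 5*2.9282^2 - 4*2.9282 + 15 = 46.159
Step 2: Evaluate g(x).
g(2.9282) = 6*2.9282 - 11 = 6.5692
Step 3: Compute Lagrangian.
L = 46.159 + 9*6.5692 = 105.2818


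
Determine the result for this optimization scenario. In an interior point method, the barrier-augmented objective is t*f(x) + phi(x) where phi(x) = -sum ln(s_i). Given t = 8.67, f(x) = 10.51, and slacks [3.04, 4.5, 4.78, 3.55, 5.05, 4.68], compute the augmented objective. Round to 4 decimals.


Step 1: Compute log-barrier.
ln values: [1.1119, 1.5041, 1.5644, 1.2669, 1.6194, 1.5433]
phi = -(1.1119 + 1.5041 + 1.5644 + 1.2669 + 1.6194 + 1.5433) = -8.61
Step 2: Compute augmented objective.
t*f(x) = 8.67*10.51 = 91.1217
Total = 91.1217 - 8.61 = 82.5117


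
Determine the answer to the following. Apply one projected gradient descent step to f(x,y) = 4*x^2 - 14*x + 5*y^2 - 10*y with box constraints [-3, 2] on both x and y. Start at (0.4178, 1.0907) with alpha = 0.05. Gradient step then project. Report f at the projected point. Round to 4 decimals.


Step 1: Compute gradient at (0.4178, 1.0907).
grad_x = 2*4*0.4178 - 14 = -10.6576
grad_y = 2*5*1.0907 - 10 = 0.907
Step 2: Gradient step.
x_raw = 0.4178 - 0.05*-10.6576 = 0.9507
y_raw = 1.0907 - 0.05*0.907 = 1.0454
Step 3: Project onto [-3, 2].
x_proj = clip(0.9507) = 0.9507
y_proj = clip(1.0454) = 1.0454
Step 4: Evaluate f.
f(0.9507, 1.0454) = -14.6841


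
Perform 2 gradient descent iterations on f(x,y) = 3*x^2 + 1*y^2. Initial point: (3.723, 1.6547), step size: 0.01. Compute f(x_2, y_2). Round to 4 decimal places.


Gradient descent on f(x,y) = 3*x^2 + 1*y^2.
Starting point: (3.723, 1.6547), alpha = 0.01
Step 1: grad_x = 2*3*3.723 = 22.338, grad_y = 2*1*1.6547 = 3.3094
  x_1 = 3.723 - 0.01*22.338 = 3.4996
  y_1 = 1.6547 - 0.01*3.3094 = 1.6216
Step 2: grad_x = 2*3*3.4996 = 20.9977, grad_y = 2*1*1.6216 = 3.2432
  x_2 = 3.4996 - 0.01*20.9977 = 3.2896
  y_2 = 1.6216 - 0.01*3.2432 = 1.5892
f(3.2896, 1.5892) = 3*3.2896^2 + 1*1.5892^2 = 34.9907


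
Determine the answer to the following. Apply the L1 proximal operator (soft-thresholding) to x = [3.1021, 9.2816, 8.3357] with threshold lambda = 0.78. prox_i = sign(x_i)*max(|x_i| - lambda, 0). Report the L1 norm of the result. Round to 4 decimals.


Soft-thresholding with lambda = 0.78:
prox(3.1021) = sign(3.1021)*max(|3.1021| - 0.78, 0) = 2.3221
prox(9.2816) = sign(9.2816)*max(|9.2816| - 0.78, 0) = 8.5016
prox(8.3357) = sign(8.3357)*max(|8.3357| - 0.78, 0) = 7.5557
prox(x) = [2.3221, 8.5016, 7.5557]
||prox(x)||_1 = 2.3221 + 8.5016 + 7.5557 = 18.3794


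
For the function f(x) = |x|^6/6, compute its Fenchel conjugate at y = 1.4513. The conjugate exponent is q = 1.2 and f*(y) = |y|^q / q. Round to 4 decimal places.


The conjugate exponent q satisfies 1/p + 1/q = 1.
p = 6, so q = 6/(6 - 1) = 1.2
|y|^q = 1.4513^1.2 = 1.5635
f*(1.4513) = 1.5635 / 1.2 = 1.3029


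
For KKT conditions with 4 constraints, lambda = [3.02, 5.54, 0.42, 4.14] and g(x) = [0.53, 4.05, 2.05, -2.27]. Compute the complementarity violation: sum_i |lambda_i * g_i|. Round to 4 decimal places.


KKT complementary slackness check:
lambda_1 * g_1 = 3.02 * 0.53 = 1.6006
lambda_2 * g_2 = 5.54 * 4.05 = 22.437
lambda_3 * g_3 = 0.42 * 2.05 = 0.861
lambda_4 * g_4 = 4.14 * -2.27 = -9.3978
Total violation = 1.6006 + 22.437 + 0.861 + 9.3978 = 34.2964


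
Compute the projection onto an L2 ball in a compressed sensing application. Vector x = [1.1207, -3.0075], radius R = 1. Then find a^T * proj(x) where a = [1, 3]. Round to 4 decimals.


Step 1: Compute ||x|| (intermediates to 6 decimals).
||x|| = sqrt(1.1207^2 + (-3.0075)^2) = 3.209521
Step 2: Project.
Since ||x|| > R, scale = R/||x|| = 1/3.209521 = 0.311573, proj(x) = scale * x
proj(x) = [0.34918, -0.937056]
Step 3: Dot product.
a^T * proj(x) = 1*0.34918 + 3*(-0.937056) = -2.462


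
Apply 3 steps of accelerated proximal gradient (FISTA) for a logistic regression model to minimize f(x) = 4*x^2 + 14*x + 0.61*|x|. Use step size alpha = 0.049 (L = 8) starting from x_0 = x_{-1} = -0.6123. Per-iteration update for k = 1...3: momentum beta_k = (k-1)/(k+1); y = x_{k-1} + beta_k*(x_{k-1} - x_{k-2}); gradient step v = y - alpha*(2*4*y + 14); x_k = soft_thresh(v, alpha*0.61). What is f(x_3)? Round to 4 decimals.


FISTA on f(x) = 4*x^2 + 14*x + 0.61*|x|
L = 8, alpha = 0.049
Iteration 1: beta = 0.0, y = -0.6123 + 0.0*(-0.6123 + 0.6123) = -0.6123
  grad(y) = 9.1016, v = y - alpha*grad = -1.0583
  prox(v) = soft_thresh(-1.0583, 0.0299) = -1.0284
Iteration 2: beta = 0.3333, y = -1.0284 + 0.3333*(-1.0284 + 0.6123) = -1.1671
  grad(y) = 4.6633, v = y - alpha*grad = -1.3956
  prox(v) = soft_thresh(-1.3956, 0.0299) = -1.3657
Iteration 3: beta = 0.5, y = -1.3657 + 0.5*(-1.3657 + 1.0284) = -1.5344
  grad(y) = 1.7252, v = y - alpha*grad = -1.6189
  prox(v) = soft_thresh(-1.6189, 0.0299) = -1.589
f(x_3) = 4*(-1.589)^2 + 14*(-1.589) + 0.61*|-1.589| = -11.177


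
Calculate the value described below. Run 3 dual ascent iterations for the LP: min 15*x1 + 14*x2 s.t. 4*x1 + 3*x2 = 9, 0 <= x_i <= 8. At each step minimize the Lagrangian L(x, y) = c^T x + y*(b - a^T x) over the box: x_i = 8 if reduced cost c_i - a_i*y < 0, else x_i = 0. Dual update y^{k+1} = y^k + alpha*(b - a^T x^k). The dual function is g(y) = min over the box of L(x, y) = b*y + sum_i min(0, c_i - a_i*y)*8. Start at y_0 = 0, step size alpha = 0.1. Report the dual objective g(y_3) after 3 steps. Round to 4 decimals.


Dual ascent for LP: min 15*x1 + 14*x2, 4*x1 + 3*x2 = 9, 0 <= x_i <= 8
Step 1: y^k = 0.0, reduced costs: (15.0, 14.0)
  x^k = (0.0, 0.0), subgradient = b - a^T x = 9.0
  y^{k+1} = 0.0 + 0.1*9.0 = 0.9
Step 2: y^k = 0.9, reduced costs: (11.4, 11.3)
  x^k = (0.0, 0.0), subgradient = b - a^T x = 9.0
  y^{k+1} = 0.9 + 0.1*9.0 = 1.8
Step 3: y^k = 1.8, reduced costs: (7.8, 8.6)
  x^k = (0.0, 0.0), subgradient = b - a^T x = 9.0
  y^{k+1} = 1.8 + 0.1*9.0 = 2.7
Dual objective at y_3 = 2.7: reduced costs (4.2, 5.9), box minimizer x = (0.0, 0.0)
g(y_3) = b*y + (c1 - a1*y)*x1 + (c2 - a2*y)*x2 = 9*2.7 + 4.2*0.0 + 5.9*0.0 = 24.3 + 0.0 + 0.0 = 24.3


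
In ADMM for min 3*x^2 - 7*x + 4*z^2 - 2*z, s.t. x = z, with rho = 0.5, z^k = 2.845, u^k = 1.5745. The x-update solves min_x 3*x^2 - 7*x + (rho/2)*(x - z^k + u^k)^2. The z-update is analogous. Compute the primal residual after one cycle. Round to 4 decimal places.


ADMM iteration with rho = 0.5, z^k = 2.845, u^k = 1.5745
Step 1: x-update.
Minimize 3*x^2 - 7*x + (0.5/2)*(x - 2.845 + 1.5745)^2
FOC: (2*3 + 0.5)*x = 7 + 0.5*(2.845 - 1.5745)
x^{k+1} = 1.1747
Step 2: z-update.
Minimize 4*z^2 - 2*z + (0.5/2)*(1.1747 - z + 1.5745)^2
FOC: (2*4 + 0.5)*z = 2 + 0.5*(1.1747 + 1.5745)
z^{k+1} = 0.397
Step 3: u-update.
u^{k+1} = 1.5745 + 1.1747 - 0.397 = 2.3521
Step 4: Primal residual = |1.1747 - 0.397| = 0.7776


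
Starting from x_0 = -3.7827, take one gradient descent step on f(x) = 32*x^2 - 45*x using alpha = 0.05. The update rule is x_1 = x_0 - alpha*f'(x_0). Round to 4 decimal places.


We compute the gradient at x_0 and apply the update.
f'(x) = 64*x - 45
f'(-3.7827) = 64*-3.7827 - 45 = -287.0928
x_1 = -3.7827 - 0.05*-287.0928 = 10.5719


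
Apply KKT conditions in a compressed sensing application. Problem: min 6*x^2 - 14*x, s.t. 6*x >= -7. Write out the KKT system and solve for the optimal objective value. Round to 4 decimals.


Step 1: Try lambda = 0 (constraint inactive).
Stationarity: 2*6*x - 14 = 0
x* = 14/(2*6) = 7/6 = 1.1667 (rounded; the exact value 7/6 is used below)
Check constraint: 6*1.1667 = 7.0002 >= -7 -- satisfied.
Step 2: Compute optimal value.
f(x*) = 6*(7/6)^2 - 14*(7/6) = -8.1667


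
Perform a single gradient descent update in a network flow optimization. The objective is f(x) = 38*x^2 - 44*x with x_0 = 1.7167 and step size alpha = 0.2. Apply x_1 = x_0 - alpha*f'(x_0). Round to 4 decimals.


We compute the gradient at x_0 and apply the update.
f'(x) = 76*x - 44
f'(1.7167) = 76*1.7167 - 44 = 86.4692
x_1 = 1.7167 - 0.2*86.4692 = -15.5771


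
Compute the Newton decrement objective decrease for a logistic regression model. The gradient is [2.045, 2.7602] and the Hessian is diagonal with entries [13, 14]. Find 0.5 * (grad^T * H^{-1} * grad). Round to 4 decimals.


Step 1: H is diagonal, so H^(-1) * g = [0.1573, 0.1972].
Step 2: g^T H^(-1) g = sum_i g_i^2 / H_ii
  = (2.045)^2/13 + (2.7602)^2/14
  = 0.3217 + 0.5442 = 0.8659
Step 3: Objective decrease = 0.5 * g^T H^(-1) g = 0.4329


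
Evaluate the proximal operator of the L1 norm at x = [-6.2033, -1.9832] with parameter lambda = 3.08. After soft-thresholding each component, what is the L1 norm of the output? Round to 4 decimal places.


Soft-thresholding with lambda = 3.08:
prox(-6.2033) = sign(-6.2033)*max(|-6.2033| - 3.08, 0) = -3.1233
prox(-1.9832) = sign(-1.9832)*max(|-1.9832| - 3.08, 0) = 0.0
prox(x) = [-3.1233, 0.0]
||prox(x)||_1 = 3.1233 + 0.0 = 3.1233


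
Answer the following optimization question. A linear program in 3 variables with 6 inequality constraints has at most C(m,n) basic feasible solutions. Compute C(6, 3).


Each vertex corresponds to some choice of n active constraints out of m, so the number of vertices is at most C(m, n) = m! / (n!(m-n)!).
m = 6, n = 3
Numerator: 6 * 5 * 4
Denominator: 3! = 6
C(6, 3) = 20


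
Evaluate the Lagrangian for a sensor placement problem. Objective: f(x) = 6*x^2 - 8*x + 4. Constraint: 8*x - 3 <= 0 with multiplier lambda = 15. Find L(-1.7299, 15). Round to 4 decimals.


Step 1: Evaluate f(x).
f(-1.7299) = 6*(-1.7299)^2 - 8*(-1.7299) + 4 = 35.7945
Step 2: Evaluate g(x).
g(-1.7299) = 8*-1.7299 - 3 = -16.8392
Step 3: Compute Lagrangian.
L = 35.7945 + 15*-16.8392 = -216.7935


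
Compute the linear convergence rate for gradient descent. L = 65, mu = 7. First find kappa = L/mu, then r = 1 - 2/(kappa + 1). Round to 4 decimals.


Step 1: Compute the condition number.
kappa = L/mu = 65/7 = 9.2857
Step 2: Compute the convergence rate.
r = 1 - 2/(kappa + 1) = 1 - 2*mu/(L + mu) = (L - mu)/(L + mu) = 58/72 = 0.8056


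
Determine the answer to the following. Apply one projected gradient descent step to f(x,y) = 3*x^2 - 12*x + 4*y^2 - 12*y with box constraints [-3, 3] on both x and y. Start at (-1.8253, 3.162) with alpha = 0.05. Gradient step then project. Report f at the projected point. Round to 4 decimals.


Step 1: Compute gradient at (-1.8253, 3.162).
grad_x = 2*3*-1.8253 - 12 = -22.9518
grad_y = 2*4*3.162 - 12 = 13.296
Step 2: Gradient step.
x_raw = -1.8253 - 0.05*-22.9518 = -0.6777
y_raw = 3.162 - 0.05*13.296 = 2.4972
Step 3: Project onto [-3, 3].
x_proj = clip(-0.6777) = -0.6777
y_proj = clip(2.4972) = 2.4972
Step 4: Evaluate f.
f(-0.6777, 2.4972) = 4.488


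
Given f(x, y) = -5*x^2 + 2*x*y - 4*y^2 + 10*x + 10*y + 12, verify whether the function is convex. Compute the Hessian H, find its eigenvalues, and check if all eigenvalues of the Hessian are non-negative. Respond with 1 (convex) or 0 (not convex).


The Hessian of f(x,y) = -5*x^2 + 2*x*y - 4*y^2 + 10*x + 10*y + 12 is:
H = [[-10, 2], [2, -8]]
Trace = -10 - 8 = -18
Determinant = -10*-8 - (2)^2 = 76
Discriminant = (-18)^2 - 4*76 = 20.0
Eigenvalues: lambda_1 = -11.2361, lambda_2 = -6.7639
The function is not convex.

0


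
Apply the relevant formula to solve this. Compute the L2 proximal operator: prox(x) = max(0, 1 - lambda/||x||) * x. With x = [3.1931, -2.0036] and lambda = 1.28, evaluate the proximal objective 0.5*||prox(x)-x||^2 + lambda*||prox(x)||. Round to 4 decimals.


Step 1: Compute ||x||.
||x|| = 3.7697
Step 2: Compute scaling factor.
scale = max(0, 1 - 1.28/3.7697) = 0.6604
Step 3: prox(x) = [2.1089, -1.3233]
||prox(x)|| = 2.4897
Step 4: Proximal objective.
0.5*||prox-x||^2 = 0.8192
lambda*||prox|| = 3.1868
Total = 4.006


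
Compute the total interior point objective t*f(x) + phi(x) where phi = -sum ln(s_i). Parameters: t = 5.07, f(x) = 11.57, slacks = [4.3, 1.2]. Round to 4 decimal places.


Step 1: Compute log-barrier.
ln values: [1.4586, 0.1823]
phi = -(1.4586 + 0.1823) = -1.6409
Step 2: Compute augmented objective.
t*f(x) = 5.07*11.57 = 58.6599
Total = 58.6599 - 1.6409 = 57.019


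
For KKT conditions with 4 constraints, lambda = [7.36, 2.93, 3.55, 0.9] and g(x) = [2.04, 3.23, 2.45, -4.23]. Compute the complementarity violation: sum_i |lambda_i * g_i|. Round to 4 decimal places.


KKT complementary slackness check:
lambda_1 * g_1 = 7.36 * 2.04 = 15.0144
lambda_2 * g_2 = 2.93 * 3.23 = 9.4639
lambda_3 * g_3 = 3.55 * 2.45 = 8.6975
lambda_4 * g_4 = 0.9 * -4.23 = -3.807
Total violation = 15.0144 + 9.4639 + 8.6975 + 3.807 = 36.9828


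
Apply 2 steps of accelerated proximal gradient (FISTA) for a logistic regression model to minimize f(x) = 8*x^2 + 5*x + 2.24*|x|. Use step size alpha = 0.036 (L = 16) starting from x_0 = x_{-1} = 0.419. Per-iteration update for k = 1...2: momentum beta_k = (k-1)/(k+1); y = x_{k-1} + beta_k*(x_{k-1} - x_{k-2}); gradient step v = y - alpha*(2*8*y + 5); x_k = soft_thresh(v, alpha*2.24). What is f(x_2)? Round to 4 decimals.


FISTA on f(x) = 8*x^2 + 5*x + 2.24*|x|
L = 16, alpha = 0.036
Iteration 1: beta = 0.0, y = 0.419 + 0.0*(0.419 - 0.419) = 0.419
  grad(y) = 11.704, v = y - alpha*grad = -0.0023
  prox(v) = soft_thresh(-0.0023, 0.0806) = 0.0
Iteration 2: beta = 0.3333, y = 0.0 + 0.3333*(0.0 - 0.419) = -0.1397
  grad(y) = 2.7653, v = y - alpha*grad = -0.2392
  prox(v) = soft_thresh(-0.2392, 0.0806) = -0.1586
f(x_2) = 8*(-0.1586)^2 + 5*(-0.1586) + 2.24*|-0.1586| = -0.2365


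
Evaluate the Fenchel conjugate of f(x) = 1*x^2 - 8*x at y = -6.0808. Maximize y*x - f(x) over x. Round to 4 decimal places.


f*(y) = sup_x {y*x - a*x^2 - b*x} = sup_x {(y-b)*x - a*x^2}
FOC: (y - b) - 2a*x = 0 => x* = (y - b)/(2a)
x* = (-6.0808 + 8)/(2*1) = 0.9596
f*(-6.0808) = (y-b)^2/(4a) = (-6.0808 + 8)^2/(4*1)
= 3.6833/4 = 0.9208


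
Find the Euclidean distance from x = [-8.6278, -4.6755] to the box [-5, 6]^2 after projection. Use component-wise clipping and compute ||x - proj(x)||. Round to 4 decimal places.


Project each component onto [-5, 6].
clip(-8.6278) = -5.0, clip(-4.6755) = -4.6755
Projection = [-5.0, -4.6755]
Squared diffs: [13.1609, 0.0]
Distance = sqrt(13.1609) = 3.6278


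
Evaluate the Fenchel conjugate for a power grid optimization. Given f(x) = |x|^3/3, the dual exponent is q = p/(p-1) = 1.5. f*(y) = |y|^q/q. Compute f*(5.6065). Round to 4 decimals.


The conjugate exponent q satisfies 1/p + 1/q = 1.
p = 3, so q = 3/(3 - 1) = 1.5
|y|^q = 5.6065^1.5 = 13.2751
f*(5.6065) = 13.2751 / 1.5 = 8.8501


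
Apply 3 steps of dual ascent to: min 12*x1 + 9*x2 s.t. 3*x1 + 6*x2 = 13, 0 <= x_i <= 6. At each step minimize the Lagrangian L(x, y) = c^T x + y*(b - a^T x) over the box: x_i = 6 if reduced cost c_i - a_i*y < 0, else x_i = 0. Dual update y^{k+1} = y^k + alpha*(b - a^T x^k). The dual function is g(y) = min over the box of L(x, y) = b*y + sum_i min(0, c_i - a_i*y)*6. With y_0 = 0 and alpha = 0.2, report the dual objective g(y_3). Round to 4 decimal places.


Dual ascent for LP: min 12*x1 + 9*x2, 3*x1 + 6*x2 = 13, 0 <= x_i <= 6
Step 1: y^k = 0.0, reduced costs: (12.0, 9.0)
  x^k = (0.0, 0.0), subgradient = b - a^T x = 13.0
  y^{k+1} = 0.0 + 0.2*13.0 = 2.6
Step 2: y^k = 2.6, reduced costs: (4.2, -6.6)
  x^k = (0.0, 6.0), subgradient = b - a^T x = -23.0
  y^{k+1} = 2.6 + 0.2*-23.0 = -2.0
Step 3: y^k = -2.0, reduced costs: (18.0, 21.0)
  x^k = (0.0, 0.0), subgradient = b - a^T x = 13.0
  y^{k+1} = -2.0 + 0.2*13.0 = 0.6
Dual objective at y_3 = 0.6: reduced costs (10.2, 5.4), box minimizer x = (0.0, 0.0)
g(y_3) = b*y + (c1 - a1*y)*x1 + (c2 - a2*y)*x2 = 13*0.6 + 10.2*0.0 + 5.4*0.0 = 7.8 + 0.0 + 0.0 = 7.8


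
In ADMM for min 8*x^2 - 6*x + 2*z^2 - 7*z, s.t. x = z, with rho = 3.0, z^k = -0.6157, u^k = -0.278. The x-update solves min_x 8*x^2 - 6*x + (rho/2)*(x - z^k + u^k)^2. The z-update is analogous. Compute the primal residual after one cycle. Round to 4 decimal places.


ADMM iteration with rho = 3.0, z^k = -0.6157, u^k = -0.278
Step 1: x-update.
Minimize 8*x^2 - 6*x + (3.0/2)*(x + 0.6157 - 0.278)^2
FOC: (2*8 + 3.0)*x = 6 + 3.0*(-0.6157 + 0.278)
x^{k+1} = 0.2625
Step 2: z-update.
Minimize 2*z^2 - 7*z + (3.0/2)*(0.2625 - z - 0.278)^2
FOC: (2*2 + 3.0)*z = 7 + 3.0*(0.2625 - 0.278)
z^{k+1} = 0.9933
Step 3: u-update.
u^{k+1} = -0.278 + 0.2625 - 0.9933 = -1.0089
Step 4: Primal residual = |0.2625 - 0.9933| = 0.7309


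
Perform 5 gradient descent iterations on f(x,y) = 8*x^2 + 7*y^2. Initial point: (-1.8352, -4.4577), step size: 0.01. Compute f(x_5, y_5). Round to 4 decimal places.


Gradient descent on f(x,y) = 8*x^2 + 7*y^2.
Starting point: (-1.8352, -4.4577), alpha = 0.01
Step 1: grad_x = 2*8*-1.8352 = -29.3632, grad_y = 2*7*-4.4577 = -62.4078
  x_1 = -1.8352 - 0.01*-29.3632 = -1.5416
  y_1 = -4.4577 - 0.01*-62.4078 = -3.8336
Step 2: grad_x = 2*8*-1.5416 = -24.6651, grad_y = 2*7*-3.8336 = -53.6707
  x_2 = -1.5416 - 0.01*-24.6651 = -1.2949
  y_2 = -3.8336 - 0.01*-53.6707 = -3.2969
Step 3: grad_x = 2*8*-1.2949 = -20.7187, grad_y = 2*7*-3.2969 = -46.1568
  x_3 = -1.2949 - 0.01*-20.7187 = -1.0877
  y_3 = -3.2969 - 0.01*-46.1568 = -2.8353
Step 4: grad_x = 2*8*-1.0877 = -17.4037, grad_y = 2*7*-2.8353 = -39.6949
  x_4 = -1.0877 - 0.01*-17.4037 = -0.9137
  y_4 = -2.8353 - 0.01*-39.6949 = -2.4384
Step 5: grad_x = 2*8*-0.9137 = -14.6191, grad_y = 2*7*-2.4384 = -34.1376
  x_5 = -0.9137 - 0.01*-14.6191 = -0.7675
  y_5 = -2.4384 - 0.01*-34.1376 = -2.097
f(-0.7675, -2.097) = 8*(-0.7675)^2 + 7*(-2.097)^2 = 35.495


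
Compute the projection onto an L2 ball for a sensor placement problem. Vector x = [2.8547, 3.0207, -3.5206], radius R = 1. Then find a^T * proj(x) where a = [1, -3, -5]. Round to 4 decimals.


Step 1: Compute ||x|| (intermediates to 6 decimals).
||x|| = sqrt(2.8547^2 + 3.0207^2 + (-3.5206)^2) = 5.446886
Step 2: Project.
Since ||x|| > R, scale = R/||x|| = 1/5.446886 = 0.183591, proj(x) = scale * x
proj(x) = [0.524097, 0.554573, -0.64635]
Step 3: Dot product.
a^T * proj(x) = 1*0.524097 - 3*0.554573 - 5*(-0.64635) = 2.0921


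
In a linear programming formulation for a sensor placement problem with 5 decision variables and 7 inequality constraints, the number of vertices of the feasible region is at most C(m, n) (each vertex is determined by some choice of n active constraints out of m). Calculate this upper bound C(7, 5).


Each vertex corresponds to some choice of n active constraints out of m, so the number of vertices is at most C(m, n) = m! / (n!(m-n)!).
m = 7, n = 5
Numerator: 7 * 6 * 5 * 4 * 3
Denominator: 5! = 120
C(7, 5) = 21


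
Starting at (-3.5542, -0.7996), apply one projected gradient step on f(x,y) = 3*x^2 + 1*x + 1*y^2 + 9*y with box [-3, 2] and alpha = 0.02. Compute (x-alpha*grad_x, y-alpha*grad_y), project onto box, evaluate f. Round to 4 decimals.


Step 1: Compute gradient at (-3.5542, -0.7996).
grad_x = 2*3*-3.5542 + 1 = -20.3252
grad_y = 2*1*-0.7996 + 9 = 7.4008
Step 2: Gradient step.
x_raw = -3.5542 - 0.02*-20.3252 = -3.1477
y_raw = -0.7996 - 0.02*7.4008 = -0.9476
Step 3: Project onto [-3, 2].
x_proj = clip(-3.1477) = -3.0
y_proj = clip(-0.9476) = -0.9476
Step 4: Evaluate f.
f(-3.0, -0.9476) = 16.3694


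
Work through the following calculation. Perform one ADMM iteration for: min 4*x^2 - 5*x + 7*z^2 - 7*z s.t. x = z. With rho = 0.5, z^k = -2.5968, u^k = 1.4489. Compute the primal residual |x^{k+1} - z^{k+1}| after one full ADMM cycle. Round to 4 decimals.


ADMM iteration with rho = 0.5, z^k = -2.5968, u^k = 1.4489
Step 1: x-update.
Minimize 4*x^2 - 5*x + (0.5/2)*(x + 2.5968 + 1.4489)^2
FOC: (2*4 + 0.5)*x = 5 + 0.5*(-2.5968 - 1.4489)
x^{k+1} = 0.3503
Step 2: z-update.
Minimize 7*z^2 - 7*z + (0.5/2)*(0.3503 - z + 1.4489)^2
FOC: (2*7 + 0.5)*z = 7 + 0.5*(0.3503 + 1.4489)
z^{k+1} = 0.5448
Step 3: u-update.
u^{k+1} = 1.4489 + 0.3503 - 0.5448 = 1.2544
Step 4: Primal residual = |0.3503 - 0.5448| = 0.1945


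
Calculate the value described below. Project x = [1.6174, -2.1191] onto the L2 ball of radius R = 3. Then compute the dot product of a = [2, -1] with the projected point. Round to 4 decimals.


Step 1: Compute ||x|| (intermediates to 6 decimals).
||x|| = sqrt(1.6174^2 + (-2.1191)^2) = 2.665815
Step 2: Project.
Since ||x|| <= R, proj = x (no scaling needed).
proj(x) = [1.6174, -2.1191]
Step 3: Dot product.
a^T * proj(x) = 2*1.6174 - 1*(-2.1191) = 5.3539


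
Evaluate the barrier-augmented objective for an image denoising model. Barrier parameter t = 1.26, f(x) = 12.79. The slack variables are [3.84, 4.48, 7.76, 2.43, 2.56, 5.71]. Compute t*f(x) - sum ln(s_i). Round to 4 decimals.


Step 1: Compute log-barrier.
ln values: [1.3455, 1.4996, 2.049, 0.8879, 0.94, 1.7422]
phi = -(1.3455 + 1.4996 + 2.049 + 0.8879 + 0.94 + 1.7422) = -8.4642
Step 2: Compute augmented objective.
t*f(x) = 1.26*12.79 = 16.1154
Total = 16.1154 - 8.4642 = 7.6512


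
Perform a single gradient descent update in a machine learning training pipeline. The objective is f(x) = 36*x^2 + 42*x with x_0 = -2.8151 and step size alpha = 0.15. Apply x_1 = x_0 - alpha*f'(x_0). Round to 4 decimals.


We compute the gradient at x_0 and apply the update.
f'(x) = 72*x + 42
f'(-2.8151) = 72*-2.8151 + 42 = -160.6872
x_1 = -2.8151 - 0.15*-160.6872 = 21.288


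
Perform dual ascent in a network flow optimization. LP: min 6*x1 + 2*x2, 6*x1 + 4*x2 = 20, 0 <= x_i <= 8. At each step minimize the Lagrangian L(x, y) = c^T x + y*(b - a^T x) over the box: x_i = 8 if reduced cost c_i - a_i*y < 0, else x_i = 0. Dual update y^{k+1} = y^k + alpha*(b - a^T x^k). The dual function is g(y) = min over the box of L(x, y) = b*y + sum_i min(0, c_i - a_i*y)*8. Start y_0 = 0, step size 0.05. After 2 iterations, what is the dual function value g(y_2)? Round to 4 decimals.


Dual ascent for LP: min 6*x1 + 2*x2, 6*x1 + 4*x2 = 20, 0 <= x_i <= 8
Step 1: y^k = 0.0, reduced costs: (6.0, 2.0)
  x^k = (0.0, 0.0), subgradient = b - a^T x = 20.0
  y^{k+1} = 0.0 + 0.05*20.0 = 1.0
Step 2: y^k = 1.0, reduced costs: (0.0, -2.0)
  x^k = (0.0, 8.0), subgradient = b - a^T x = -12.0
  y^{k+1} = 1.0 + 0.05*-12.0 = 0.4
Dual objective at y_2 = 0.4: reduced costs (3.6, 0.4), box minimizer x = (0.0, 0.0)
g(y_2) = b*y + (c1 - a1*y)*x1 + (c2 - a2*y)*x2 = 20*0.4 + 3.6*0.0 + 0.4*0.0 = 8.0 + 0.0 + 0.0 = 8.0


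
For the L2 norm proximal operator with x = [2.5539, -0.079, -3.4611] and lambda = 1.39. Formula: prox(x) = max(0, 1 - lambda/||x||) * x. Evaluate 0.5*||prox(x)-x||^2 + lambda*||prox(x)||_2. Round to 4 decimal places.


Step 1: Compute ||x||.
||x|| = 4.3021
Step 2: Compute scaling factor.
scale = max(0, 1 - 1.39/4.3021) = 0.6769
Step 3: prox(x) = [1.7287, -0.0535, -2.3428]
||prox(x)|| = 2.9121
Step 4: Proximal objective.
0.5*||prox-x||^2 = 0.9661
lambda*||prox|| = 4.0478
Total = 5.0138


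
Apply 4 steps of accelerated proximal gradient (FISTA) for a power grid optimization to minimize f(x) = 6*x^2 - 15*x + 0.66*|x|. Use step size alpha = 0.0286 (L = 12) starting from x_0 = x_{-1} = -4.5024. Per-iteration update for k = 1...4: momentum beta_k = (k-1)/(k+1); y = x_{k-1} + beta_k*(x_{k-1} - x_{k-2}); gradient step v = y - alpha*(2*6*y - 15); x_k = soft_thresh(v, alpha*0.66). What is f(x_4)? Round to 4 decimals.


FISTA on f(x) = 6*x^2 - 15*x + 0.66*|x|
L = 12, alpha = 0.0286
Iteration 1: beta = 0.0, y = -4.5024 + 0.0*(-4.5024 + 4.5024) = -4.5024
  grad(y) = -69.0288, v = y - alpha*grad = -2.5282
  prox(v) = soft_thresh(-2.5282, 0.0189) = -2.5093
Iteration 2: beta = 0.3333, y = -2.5093 + 0.3333*(-2.5093 + 4.5024) = -1.8449
  grad(y) = -37.1392, v = y - alpha*grad = -0.7828
  prox(v) = soft_thresh(-0.7828, 0.0189) = -0.7639
Iteration 3: beta = 0.5, y = -0.7639 + 0.5*(-0.7639 + 2.5093) = 0.1088
  grad(y) = -13.694, v = y - alpha*grad = 0.5005
  prox(v) = soft_thresh(0.5005, 0.0189) = 0.4816
Iteration 4: beta = 0.6, y = 0.4816 + 0.6*(0.4816 + 0.7639) = 1.2289
  grad(y) = -0.2532, v = y - alpha*grad = 1.2361
  prox(v) = soft_thresh(1.2361, 0.0189) = 1.2173
f(x_4) = 6*1.2173^2 - 15*1.2173 + 0.66*|1.2173| = -8.5652


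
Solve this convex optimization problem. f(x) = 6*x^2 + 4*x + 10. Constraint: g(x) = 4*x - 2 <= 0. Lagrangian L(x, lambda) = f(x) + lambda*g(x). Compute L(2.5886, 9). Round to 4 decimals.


Step 1: Evaluate f(x).
f(2.5886) = 6*2.5886^2 + 4*2.5886 + 10 = 60.5595
Step 2: Evaluate g(x).
g(2.5886) = 4*2.5886 - 2 = 8.3544
Step 3: Compute Lagrangian.
L = 60.5595 + 9*8.3544 = 135.7491


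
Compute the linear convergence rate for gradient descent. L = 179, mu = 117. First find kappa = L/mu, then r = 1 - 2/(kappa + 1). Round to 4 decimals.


Step 1: Compute the condition number.
kappa = L/mu = 179/117 = 1.5299
Step 2: Compute the convergence rate.
r = 1 - 2/(kappa + 1) = 1 - 2*mu/(L + mu) = (L - mu)/(L + mu) = 62/296 = 0.2095


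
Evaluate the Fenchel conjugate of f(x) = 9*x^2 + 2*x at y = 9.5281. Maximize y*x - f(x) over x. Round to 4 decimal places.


f*(y) = sup_x {y*x - a*x^2 - b*x} = sup_x {(y-b)*x - a*x^2}
FOC: (y - b) - 2a*x = 0 => x* = (y - b)/(2a)
x* = (9.5281 - 2)/(2*9) = 0.4182
f*(9.5281) = (y-b)^2/(4a) = (9.5281 - 2)^2/(4*9)
= 56.6723/36 = 1.5742


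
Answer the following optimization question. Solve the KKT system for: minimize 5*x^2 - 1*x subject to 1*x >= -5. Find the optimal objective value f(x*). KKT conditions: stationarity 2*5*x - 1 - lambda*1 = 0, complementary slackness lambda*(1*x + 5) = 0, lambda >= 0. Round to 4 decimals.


Step 1: Try lambda = 0 (constraint inactive).
Stationarity: 2*5*x - 1 = 0
x* = 1/(2*5) = 0.1
Check constraint: 1*0.1 = 0.1 >= -5 -- satisfied.
Step 2: Compute optimal value.
f(x*) = 5*0.1^2 - 1*0.1 = -0.05


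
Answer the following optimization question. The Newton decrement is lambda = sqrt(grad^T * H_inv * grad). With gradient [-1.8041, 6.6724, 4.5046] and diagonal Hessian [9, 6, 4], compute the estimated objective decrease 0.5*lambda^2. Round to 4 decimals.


Step 1: H is diagonal, so H^(-1) * g = [-0.2005, 1.1121, 1.1262].
Step 2: g^T H^(-1) g = sum_i g_i^2 / H_ii
  = (-1.8041)^2/9 + (6.6724)^2/6 + (4.5046)^2/4
  = 0.3616 + 7.4202 + 5.0729 = 12.8547
Step 3: Objective decrease = 0.5 * g^T H^(-1) g = 6.4273


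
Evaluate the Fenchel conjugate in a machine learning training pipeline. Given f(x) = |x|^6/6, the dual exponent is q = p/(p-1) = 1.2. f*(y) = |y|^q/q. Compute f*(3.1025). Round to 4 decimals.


The conjugate exponent q satisfies 1/p + 1/q = 1.
p = 6, so q = 6/(6 - 1) = 1.2
|y|^q = 3.1025^1.2 = 3.8909
f*(3.1025) = 3.8909 / 1.2 = 3.2424
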